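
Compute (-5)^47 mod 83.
Using repeated squaring. (-5) ≡ 78 (mod 83). 47 = 32 + 8 + 4 + 2 + 1 (binary 101111). Repeated squaring mod 83: 78^1 ≡ 78; 78^2 ≡ 78² = 6084 ≡ 25; 78^4 ≡ 25² = 625 ≡ 44; 78^8 ≡ 44² = 1936 ≡ 27; 78^16 ≡ 27² = 729 ≡ 65; 78^32 ≡ 65² = 4225 ≡ 75. Multiply: (-5)^47 ≡ 78^32 × 78^8 × 78^4 × 78^2 × 78^1 ≡ 75 × 27 × 44 × 25 × 78 (mod 83): 75 × 27 = 2025 ≡ 33; 33 × 44 = 1452 ≡ 41; 41 × 25 = 1025 ≡ 29; 29 × 78 = 2262 ≡ 21. So (-5)^47 ≡ 21 (mod 83).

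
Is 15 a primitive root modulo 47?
p - 1 = 46 has prime divisors 2, 23. Check 15^(46/q) mod 47 for each: 15^(46/2) = 15^23 ≡ 46, 15^(46/23) = 15^2 ≡ 37 (mod 47). None of these is 1, so 15 has order 46 = φ(47), so it is a primitive root mod 47.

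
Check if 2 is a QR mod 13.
By Euler's criterion: 2^{6} ≡ 12 (mod 13). Since this equals -1 (≡ 12), 2 is not a QR.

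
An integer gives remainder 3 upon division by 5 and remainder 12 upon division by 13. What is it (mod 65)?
M = 5 × 13 = 65. M₁ = 13, y₁ ≡ 2 (mod 5). M₂ = 5, y₂ ≡ 8 (mod 13). m = 3×13×2 + 12×5×8 ≡ 38 (mod 65). The smallest positive such number is 38.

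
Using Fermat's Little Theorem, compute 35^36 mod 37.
By Fermat's Little Theorem, 35^{36} ≡ 1 (mod 37) since 37 is prime and gcd(35, 37) = 1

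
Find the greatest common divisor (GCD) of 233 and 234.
1

Using the Euclidean algorithm:
233 = 0 × 234 + 233
234 = 1 × 233 + 1
233 = 233 × 1 + 0

GCD(233, 234) = 1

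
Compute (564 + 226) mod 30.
10

(564 + 226) = 790
790 mod 30 = 10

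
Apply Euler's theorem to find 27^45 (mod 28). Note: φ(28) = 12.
By Euler: 27^{12} ≡ 1 (mod 28) since gcd(27, 28) = 1. 45 = 3×12 + 9. So 27^{45} ≡ 27^{9} ≡ 27 (mod 28)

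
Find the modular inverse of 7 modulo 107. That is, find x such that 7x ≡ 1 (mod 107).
46

Using Extended Euclidean Algorithm:
gcd(7, 107) = 1
Bezout coefficients: 7 × 46 + 107 × -3 = 1
So 7 × 46 ≡ 1 (mod 107)
The inverse is 46 mod 107 = 46
Verification: 7 × 46 = 322 = 3 × 107 + 1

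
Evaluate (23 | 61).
(23/61) = 23^{30} mod 61 = -1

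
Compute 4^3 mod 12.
3 = 2 + 1 (binary 11). Repeated squaring mod 12: 4^1 ≡ 4; 4^2 ≡ 4² = 16 ≡ 4. Multiply: 4^3 = 4^2 × 4^1 ≡ 4 × 4 (mod 12): 4 × 4 = 16 ≡ 4. So 4^3 ≡ 4 (mod 12).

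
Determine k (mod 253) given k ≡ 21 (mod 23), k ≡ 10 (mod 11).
21

Using the Chinese Remainder Theorem:
M = product of moduli = 253
For equation 1: M_1 = 11, 11 ≡ 11 (mod 23), inverse of 11 mod 23 is 21 (check: 11 × 21 = 231 ≡ 1 (mod 23))
For equation 2: M_2 = 23, 23 ≡ 1 (mod 11), inverse of 23 mod 11 is 1 (check: 1 × 1 = 1 ≡ 1 (mod 11))
Combine: k ≡ Σ r_i×M_i×(M_i⁻¹ mod m_i) = 21×11×21 + 10×23×1 = 4851 + 230 = 5081
5081 mod 253 = 21
k ≡ 21 (mod 253)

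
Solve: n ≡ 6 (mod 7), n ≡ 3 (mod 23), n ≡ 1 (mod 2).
M = 7 × 23 × 2 = 322. M₁ = 46, y₁ ≡ 2 (mod 7). M₂ = 14, y₂ ≡ 5 (mod 23). M₃ = 161, y₃ ≡ 1 (mod 2). n = 6×46×2 + 3×14×5 + 1×161×1 ≡ 279 (mod 322)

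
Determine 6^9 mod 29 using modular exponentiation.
9 = 8 + 1 (binary 1001). Repeated squaring mod 29: 6^1 ≡ 6; 6^2 ≡ 6² = 36 ≡ 7; 6^4 ≡ 7² = 49 ≡ 20; 6^8 ≡ 20² = 400 ≡ 23. Multiply: 6^9 = 6^8 × 6^1 ≡ 23 × 6 (mod 29): 23 × 6 = 138 ≡ 22. So 6^9 ≡ 22 (mod 29).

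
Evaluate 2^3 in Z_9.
3 = 2 + 1 (binary 11). Repeated squaring mod 9: 2^1 ≡ 2; 2^2 ≡ 2² = 4 ≡ 4. Multiply: 2^3 = 2^2 × 2^1 ≡ 4 × 2 (mod 9): 4 × 2 = 8 ≡ 8. So 2^3 ≡ 8 (mod 9).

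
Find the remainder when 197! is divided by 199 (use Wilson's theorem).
(198)! = (197)! × (198) ≡ -1 (mod 199). So (197)! ≡ -1 × (198)^(-1) ≡ (-1)×(-1) = 1 (mod 199)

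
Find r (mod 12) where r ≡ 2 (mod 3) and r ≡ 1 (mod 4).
M = 3 × 4 = 12. M₁ = 4, y₁ ≡ 1 (mod 3). M₂ = 3, y₂ ≡ 3 (mod 4). r = 2×4×1 + 1×3×3 ≡ 5 (mod 12)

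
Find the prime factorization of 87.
3 × 29

Divide by primes starting from smallest:
87 ÷ 3 = 29
29 ÷ 29 = 1

87 = 3 × 29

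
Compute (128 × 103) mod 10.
4

(128 × 103) = 13184
13184 mod 10 = 4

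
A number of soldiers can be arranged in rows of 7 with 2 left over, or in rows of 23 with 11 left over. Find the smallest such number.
M = 7 × 23 = 161. M₁ = 23, y₁ ≡ 4 (mod 7). M₂ = 7, y₂ ≡ 10 (mod 23). m = 2×23×4 + 11×7×10 ≡ 149 (mod 161). The smallest positive such number is 149.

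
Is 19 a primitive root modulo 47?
Yes

To verify, check if 19^(46/q) ≢ 1 (mod 47) for each prime divisor q of 46
Divisors of 46 = 46: [1, 2, 23, 46]
  19^(46/2) = 19^23 ≡ 46 (mod 47)
  19^(46/23) = 19^2 ≡ 32 (mod 47)
Conclusion: 19 is a primitive root modulo 47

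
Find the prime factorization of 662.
2 × 331

Divide by primes starting from smallest:
662 ÷ 2 = 331
331 ÷ 331 = 1

662 = 2 × 331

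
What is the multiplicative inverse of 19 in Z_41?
19^(-1) ≡ 13 (mod 41). Verification: 19 × 13 = 247 ≡ 1 (mod 41)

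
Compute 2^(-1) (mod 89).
45

Using Extended Euclidean Algorithm:
gcd(2, 89) = 1
Bezout coefficients: 2 × -44 + 89 × 1 = 1
So 2 × -44 ≡ 1 (mod 89)
The inverse is -44 mod 89 = 45
Verification: 2 × 45 = 90 = 1 × 89 + 1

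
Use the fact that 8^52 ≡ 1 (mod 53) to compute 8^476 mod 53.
By Fermat: 8^{52} ≡ 1 (mod 53). 476 ≡ 8 (mod 52). So 8^{476} ≡ 8^{8} ≡ 13 (mod 53)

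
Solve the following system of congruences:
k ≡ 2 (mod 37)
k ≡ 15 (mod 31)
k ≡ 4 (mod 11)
1038

Using the Chinese Remainder Theorem:
M = product of moduli = 12617
For equation 1: M_1 = 341, 341 ≡ 8 (mod 37), inverse of 341 mod 37 is 14 (check: 8 × 14 = 112 ≡ 1 (mod 37))
For equation 2: M_2 = 407, 407 ≡ 4 (mod 31), inverse of 407 mod 31 is 8 (check: 4 × 8 = 32 ≡ 1 (mod 31))
For equation 3: M_3 = 1147, 1147 ≡ 3 (mod 11), inverse of 1147 mod 11 is 4 (check: 3 × 4 = 12 ≡ 1 (mod 11))
Combine: k ≡ Σ r_i×M_i×(M_i⁻¹ mod m_i) = 2×341×14 + 15×407×8 + 4×1147×4 = 9548 + 48840 + 18352 = 76740
76740 mod 12617 = 1038
k ≡ 1038 (mod 12617)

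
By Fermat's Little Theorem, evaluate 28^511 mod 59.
By Fermat: 28^{58} ≡ 1 (mod 59). 511 = 8×58 + 47. So 28^{511} ≡ 28^{47} ≡ 25 (mod 59)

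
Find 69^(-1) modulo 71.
35

Using Extended Euclidean Algorithm:
gcd(69, 71) = 1
Bezout coefficients: 69 × 35 + 71 × -34 = 1
So 69 × 35 ≡ 1 (mod 71)
The inverse is 35 mod 71 = 35
Verification: 69 × 35 = 2415 = 34 × 71 + 1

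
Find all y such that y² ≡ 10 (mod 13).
The square roots of 10 mod 13 are 7 and 6. Verify: 7² = 49 ≡ 10 (mod 13)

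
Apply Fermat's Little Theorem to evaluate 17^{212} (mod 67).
35

By Fermat's Little Theorem, a^(p-1) ≡ 1 (mod p) for prime p and gcd(a, p) = 1
Here p = 67, so 17^66 ≡ 1 (mod 67)
We can reduce the exponent: 212 mod 66 = 14
So 17^212 ≡ 17^14 (mod 67)
Computing: 17^14 mod 67 = 35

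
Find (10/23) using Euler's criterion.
(10/23) = 10^{11} mod 23 = -1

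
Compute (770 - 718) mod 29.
23

(770 - 718) = 52
52 mod 29 = 23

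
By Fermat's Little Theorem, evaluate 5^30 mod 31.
By Fermat's Little Theorem, 5^{30} ≡ 1 (mod 31) since 31 is prime and gcd(5, 31) = 1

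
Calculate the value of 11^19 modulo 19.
Using Fermat: 11^{18} ≡ 1 (mod 19). 19 ≡ 1 (mod 18). So 11^{19} ≡ 11^{1} ≡ 11 (mod 19)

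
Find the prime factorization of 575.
5^2 × 23

Divide by primes starting from smallest:
575 ÷ 5 = 115
115 ÷ 5 = 23
23 ÷ 23 = 1

575 = 5^2 × 23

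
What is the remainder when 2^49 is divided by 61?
Using repeated squaring. 49 = 32 + 16 + 1 (binary 110001). Repeated squaring mod 61: 2^1 ≡ 2; 2^2 ≡ 2² = 4 ≡ 4; 2^4 ≡ 4² = 16 ≡ 16; 2^8 ≡ 16² = 256 ≡ 12; 2^16 ≡ 12² = 144 ≡ 22; 2^32 ≡ 22² = 484 ≡ 57. Multiply: 2^49 = 2^32 × 2^16 × 2^1 ≡ 57 × 22 × 2 (mod 61): 57 × 22 = 1254 ≡ 34; 34 × 2 = 68 ≡ 7. So 2^49 ≡ 7 (mod 61).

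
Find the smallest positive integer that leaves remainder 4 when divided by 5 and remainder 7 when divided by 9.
M = 5 × 9 = 45. M₁ = 9, y₁ ≡ 4 (mod 5). M₂ = 5, y₂ ≡ 2 (mod 9). n = 4×9×4 + 7×5×2 ≡ 34 (mod 45). The smallest positive such number is 34.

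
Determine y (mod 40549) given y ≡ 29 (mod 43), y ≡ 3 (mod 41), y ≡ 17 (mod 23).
25915

Using the Chinese Remainder Theorem:
M = product of moduli = 40549
For equation 1: M_1 = 943, 943 ≡ 40 (mod 43), inverse of 943 mod 43 is 14 (check: 40 × 14 = 560 ≡ 1 (mod 43))
For equation 2: M_2 = 989, 989 ≡ 5 (mod 41), inverse of 989 mod 41 is 33 (check: 5 × 33 = 165 ≡ 1 (mod 41))
For equation 3: M_3 = 1763, 1763 ≡ 15 (mod 23), inverse of 1763 mod 23 is 20 (check: 15 × 20 = 300 ≡ 1 (mod 23))
Combine: y ≡ Σ r_i×M_i×(M_i⁻¹ mod m_i) = 29×943×14 + 3×989×33 + 17×1763×20 = 382858 + 97911 + 599420 = 1080189
1080189 mod 40549 = 25915
y ≡ 25915 (mod 40549)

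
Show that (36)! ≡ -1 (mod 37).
(36)! mod 37 = 36. Since this equals -1 (mod 37), Wilson confirms 37 is prime.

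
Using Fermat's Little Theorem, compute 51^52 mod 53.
By Fermat's Little Theorem, 51^{52} ≡ 1 (mod 53) since 53 is prime and gcd(51, 53) = 1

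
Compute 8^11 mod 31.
Using repeated squaring. 11 = 8 + 2 + 1 (binary 1011). Repeated squaring mod 31: 8^1 ≡ 8; 8^2 ≡ 8² = 64 ≡ 2; 8^4 ≡ 2² = 4 ≡ 4; 8^8 ≡ 4² = 16 ≡ 16. Multiply: 8^11 = 8^8 × 8^2 × 8^1 ≡ 16 × 2 × 8 (mod 31): 16 × 2 = 32 ≡ 1; 1 × 8 = 8 ≡ 8. So 8^11 ≡ 8 (mod 31).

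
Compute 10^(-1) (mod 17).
10^(-1) ≡ 12 (mod 17). Verification: 10 × 12 = 120 ≡ 1 (mod 17)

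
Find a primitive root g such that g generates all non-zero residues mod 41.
p - 1 = 40 has prime divisors 2, 5. h is a primitive root mod 41 iff h^(40/q) ≢ 1 (mod 41) for each such q.
h = 2: 2^20 ≡ 1, 2^8 ≡ 10 (mod 41); 2^20 ≡ 1, so not a primitive root.
h = 3: 3^20 ≡ 40, 3^8 ≡ 1 (mod 41); 3^8 ≡ 1, so not a primitive root.
h = 4: 4^20 ≡ 1, 4^8 ≡ 18 (mod 41); 4^20 ≡ 1, so not a primitive root.
h = 5: 5^20 ≡ 1, 5^8 ≡ 18 (mod 41); 5^20 ≡ 1, so not a primitive root.
h = 6: 6^20 ≡ 40, 6^8 ≡ 10 (mod 41); none is 1, so 6 has order 40 and is a primitive root.
The smallest primitive root mod 41 is g = 6.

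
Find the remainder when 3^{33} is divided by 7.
By Fermat: 3^{6} ≡ 1 (mod 7). 33 = 5×6 + 3. So 3^{33} ≡ 3^{3} ≡ 6 (mod 7)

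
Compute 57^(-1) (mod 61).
57^(-1) ≡ 15 (mod 61). Verification: 57 × 15 = 855 ≡ 1 (mod 61)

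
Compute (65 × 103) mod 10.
5

(65 × 103) = 6695
6695 mod 10 = 5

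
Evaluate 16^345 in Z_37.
Using Fermat: 16^{36} ≡ 1 (mod 37). 345 ≡ 21 (mod 36). So 16^{345} ≡ 16^{21} ≡ 26 (mod 37)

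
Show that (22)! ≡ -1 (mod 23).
(22)! mod 23 = 22. Since this equals -1 (mod 23), Wilson confirms 23 is prime.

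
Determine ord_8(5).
Powers of 5 mod 8: 5^1≡5, 5^2≡1. Order = 2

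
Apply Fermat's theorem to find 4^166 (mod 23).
By Fermat: 4^{22} ≡ 1 (mod 23). 166 = 7×22 + 12. So 4^{166} ≡ 4^{12} ≡ 4 (mod 23)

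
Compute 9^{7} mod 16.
9

Using successive squaring:
Binary expansion of 7: 111
Powers of 9 mod 16 (each is the square of the previous):
  9^1 ≡ 9 (mod 16)
  9^2 ≡ 9² = 81 ≡ 1 (mod 16)
  9^4 ≡ 1² = 1 ≡ 1 (mod 16)
7 = 4 + 2 + 1, so 9^7 = 9^4 × 9^2 × 9^1 ≡ 1 × 1 × 9 (mod 16)
Multiplying step by step:
  1 × 1 = 1 ≡ 1 (mod 16)
  1 × 9 = 9 ≡ 9 (mod 16)
Result: 9^7 ≡ 9 (mod 16)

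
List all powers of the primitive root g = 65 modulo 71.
g^1, g^2, ..., g^{70} mod 71: {65, 36, 68, 18, 34, 9, 17, 40, 44, 20, 22, 10, 11, 5, 41, 38, 56, 19, 28, 45, 14, 58, 7, 29, 39, 50, 55, 25, 63, 48, 67, 24, 69, 12, 70, 6, 35, 3, 53, 37, 62, 54, 31, 27, 51, 49, 61, 60, 66, 30, 33, 15, 52, 43, 26, 57, 13, 64, 42, 32, 21, 16, 46, 8, 23, 4, 47, 2, 59, 1}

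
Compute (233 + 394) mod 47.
16

(233 + 394) = 627
627 mod 47 = 16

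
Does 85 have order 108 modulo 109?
p - 1 = 108 has prime divisors 2, 3. Check 85^(108/q) mod 109 for each: 85^(108/2) = 85^54 ≡ 108, 85^(108/3) = 85^36 ≡ 63 (mod 109). None of these is 1, so 85 has order 108 = φ(109), so it is a primitive root mod 109.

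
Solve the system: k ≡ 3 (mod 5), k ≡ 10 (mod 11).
M = 5 × 11 = 55. M₁ = 11, y₁ ≡ 1 (mod 5). M₂ = 5, y₂ ≡ 9 (mod 11). k = 3×11×1 + 10×5×9 ≡ 43 (mod 55)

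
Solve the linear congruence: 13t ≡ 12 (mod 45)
39

Since gcd(13, 45) = 1 divides 12, a solution exists.
Multiply both sides by the inverse of 13 mod 45:
  13^(-1) mod 45 = 7
  x ≡ 7 × 12 ≡ 84 ≡ 39 (mod 45)
Verification: 13 × 39 = 507 = 11 × 45 + 12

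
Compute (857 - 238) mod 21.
10

(857 - 238) = 619
619 mod 21 = 10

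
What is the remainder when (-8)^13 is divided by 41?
Using repeated squaring. (-8) ≡ 33 (mod 41). 13 = 8 + 4 + 1 (binary 1101). Repeated squaring mod 41: 33^1 ≡ 33; 33^2 ≡ 33² = 1089 ≡ 23; 33^4 ≡ 23² = 529 ≡ 37; 33^8 ≡ 37² = 1369 ≡ 16. Multiply: (-8)^13 ≡ 33^8 × 33^4 × 33^1 ≡ 16 × 37 × 33 (mod 41): 16 × 37 = 592 ≡ 18; 18 × 33 = 594 ≡ 20. So (-8)^13 ≡ 20 (mod 41).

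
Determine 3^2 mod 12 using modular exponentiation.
2 = 2 (binary 10). Repeated squaring mod 12: 3^1 ≡ 3; 3^2 ≡ 3² = 9 ≡ 9. So 3^2 ≡ 9 (mod 12).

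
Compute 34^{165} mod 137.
72

Using successive squaring:
Binary expansion of 165: 10100101
Powers of 34 mod 137 (each is the square of the previous):
  34^1 ≡ 34 (mod 137)
  34^2 ≡ 34² = 1156 ≡ 60 (mod 137)
  34^4 ≡ 60² = 3600 ≡ 38 (mod 137)
  34^8 ≡ 38² = 1444 ≡ 74 (mod 137)
  34^16 ≡ 74² = 5476 ≡ 133 (mod 137)
  34^32 ≡ 133² = 17689 ≡ 16 (mod 137)
  34^64 ≡ 16² = 256 ≡ 119 (mod 137)
  34^128 ≡ 119² = 14161 ≡ 50 (mod 137)
165 = 128 + 32 + 4 + 1, so 34^165 = 34^128 × 34^32 × 34^4 × 34^1 ≡ 50 × 16 × 38 × 34 (mod 137)
Multiplying step by step:
  50 × 16 = 800 ≡ 115 (mod 137)
  115 × 38 = 4370 ≡ 123 (mod 137)
  123 × 34 = 4182 ≡ 72 (mod 137)
Result: 34^165 ≡ 72 (mod 137)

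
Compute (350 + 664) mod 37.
15

(350 + 664) = 1014
1014 mod 37 = 15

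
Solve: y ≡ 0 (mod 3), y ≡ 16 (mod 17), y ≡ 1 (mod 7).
M = 3 × 17 × 7 = 357. M₁ = 119, y₁ ≡ 2 (mod 3). M₂ = 21, y₂ ≡ 13 (mod 17). M₃ = 51, y₃ ≡ 4 (mod 7). y = 0×119×2 + 16×21×13 + 1×51×4 ≡ 288 (mod 357)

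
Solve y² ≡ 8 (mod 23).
The square roots of 8 mod 23 are 13 and 10. Verify: 13² = 169 ≡ 8 (mod 23)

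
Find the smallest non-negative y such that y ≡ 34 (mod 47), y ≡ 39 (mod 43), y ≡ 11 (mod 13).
8682

Using the Chinese Remainder Theorem:
M = product of moduli = 26273
For equation 1: M_1 = 559, 559 ≡ 42 (mod 47), inverse of 559 mod 47 is 28 (check: 42 × 28 = 1176 ≡ 1 (mod 47))
For equation 2: M_2 = 611, 611 ≡ 9 (mod 43), inverse of 611 mod 43 is 24 (check: 9 × 24 = 216 ≡ 1 (mod 43))
For equation 3: M_3 = 2021, 2021 ≡ 6 (mod 13), inverse of 2021 mod 13 is 11 (check: 6 × 11 = 66 ≡ 1 (mod 13))
Combine: y ≡ Σ r_i×M_i×(M_i⁻¹ mod m_i) = 34×559×28 + 39×611×24 + 11×2021×11 = 532168 + 571896 + 244541 = 1348605
1348605 mod 26273 = 8682
y ≡ 8682 (mod 26273)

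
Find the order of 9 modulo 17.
Powers of 9 mod 17: 9^1≡9, 9^2≡13, 9^3≡15, 9^4≡16, 9^5≡8, 9^6≡4, 9^7≡2, 9^8≡1. Order = 8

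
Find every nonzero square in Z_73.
QRs mod 73: {1, 2, 3, 4, 6, 8, 9, 12, 16, 18, 19, 23, 24, 25, 27, 32, 35, 36, 37, 38, 41, 46, 48, 49, 50, 54, 55, 57, 61, 64, 65, 67, 69, 70, 71, 72}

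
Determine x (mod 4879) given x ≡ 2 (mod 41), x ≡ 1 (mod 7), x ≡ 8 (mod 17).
2626

Using the Chinese Remainder Theorem:
M = product of moduli = 4879
For equation 1: M_1 = 119, 119 ≡ 37 (mod 41), inverse of 119 mod 41 is 10 (check: 37 × 10 = 370 ≡ 1 (mod 41))
For equation 2: M_2 = 697, 697 ≡ 4 (mod 7), inverse of 697 mod 7 is 2 (check: 4 × 2 = 8 ≡ 1 (mod 7))
For equation 3: M_3 = 287, 287 ≡ 15 (mod 17), inverse of 287 mod 17 is 8 (check: 15 × 8 = 120 ≡ 1 (mod 17))
Combine: x ≡ Σ r_i×M_i×(M_i⁻¹ mod m_i) = 2×119×10 + 1×697×2 + 8×287×8 = 2380 + 1394 + 18368 = 22142
22142 mod 4879 = 2626
x ≡ 2626 (mod 4879)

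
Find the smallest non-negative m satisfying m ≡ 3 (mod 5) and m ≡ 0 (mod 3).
M = 5 × 3 = 15. M₁ = 3, y₁ ≡ 2 (mod 5). M₂ = 5, y₂ ≡ 2 (mod 3). m = 3×3×2 + 0×5×2 ≡ 3 (mod 15)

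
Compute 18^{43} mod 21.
18

Using successive squaring:
Binary expansion of 43: 101011
Powers of 18 mod 21 (each is the square of the previous):
  18^1 ≡ 18 (mod 21)
  18^2 ≡ 18² = 324 ≡ 9 (mod 21)
  18^4 ≡ 9² = 81 ≡ 18 (mod 21)
  18^8 ≡ 18² = 324 ≡ 9 (mod 21)
  18^16 ≡ 9² = 81 ≡ 18 (mod 21)
  18^32 ≡ 18² = 324 ≡ 9 (mod 21)
43 = 32 + 8 + 2 + 1, so 18^43 = 18^32 × 18^8 × 18^2 × 18^1 ≡ 9 × 9 × 9 × 18 (mod 21)
Multiplying step by step:
  9 × 9 = 81 ≡ 18 (mod 21)
  18 × 9 = 162 ≡ 15 (mod 21)
  15 × 18 = 270 ≡ 18 (mod 21)
Result: 18^43 ≡ 18 (mod 21)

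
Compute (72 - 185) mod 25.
12

(72 - 185) = -113
-113 mod 25 = 12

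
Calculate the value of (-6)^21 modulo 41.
Using repeated squaring. (-6) ≡ 35 (mod 41). 21 = 16 + 4 + 1 (binary 10101). Repeated squaring mod 41: 35^1 ≡ 35; 35^2 ≡ 35² = 1225 ≡ 36; 35^4 ≡ 36² = 1296 ≡ 25; 35^8 ≡ 25² = 625 ≡ 10; 35^16 ≡ 10² = 100 ≡ 18. Multiply: (-6)^21 ≡ 35^16 × 35^4 × 35^1 ≡ 18 × 25 × 35 (mod 41): 18 × 25 = 450 ≡ 40; 40 × 35 = 1400 ≡ 6. So (-6)^21 ≡ 6 (mod 41).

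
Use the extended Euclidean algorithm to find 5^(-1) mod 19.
Extended GCD: 5(4) + 19(-1) = 1. So 5^(-1) ≡ 4 ≡ 4 (mod 19). Verify: 5 × 4 = 20 ≡ 1 (mod 19)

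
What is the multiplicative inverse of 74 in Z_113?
84

Using Extended Euclidean Algorithm:
gcd(74, 113) = 1
Bezout coefficients: 74 × -29 + 113 × 19 = 1
So 74 × -29 ≡ 1 (mod 113)
The inverse is -29 mod 113 = 84
Verification: 74 × 84 = 6216 = 55 × 113 + 1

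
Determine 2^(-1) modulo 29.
2^(-1) ≡ 15 (mod 29). Verification: 2 × 15 = 30 ≡ 1 (mod 29)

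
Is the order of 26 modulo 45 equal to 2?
Yes, ord_45(26) = 2.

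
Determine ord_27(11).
Powers of 11 mod 27: 11^1≡11, 11^2≡13, 11^3≡8, 11^4≡7, 11^5≡23, 11^6≡10, 11^7≡2, 11^8≡22, 11^9≡26, 11^10≡16, 11^11≡14, 11^12≡19, 11^13≡20, 11^14≡4, 11^15≡17, 11^16≡25, 11^17≡5, 11^18≡1. Order = 18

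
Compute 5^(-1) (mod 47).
5^(-1) ≡ 19 (mod 47). Verification: 5 × 19 = 95 ≡ 1 (mod 47)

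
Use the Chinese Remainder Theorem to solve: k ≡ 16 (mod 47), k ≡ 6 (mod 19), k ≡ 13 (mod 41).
956

Using the Chinese Remainder Theorem:
M = product of moduli = 36613
For equation 1: M_1 = 779, 779 ≡ 27 (mod 47), inverse of 779 mod 47 is 7 (check: 27 × 7 = 189 ≡ 1 (mod 47))
For equation 2: M_2 = 1927, 1927 ≡ 8 (mod 19), inverse of 1927 mod 19 is 12 (check: 8 × 12 = 96 ≡ 1 (mod 19))
For equation 3: M_3 = 893, 893 ≡ 32 (mod 41), inverse of 893 mod 41 is 9 (check: 32 × 9 = 288 ≡ 1 (mod 41))
Combine: k ≡ Σ r_i×M_i×(M_i⁻¹ mod m_i) = 16×779×7 + 6×1927×12 + 13×893×9 = 87248 + 138744 + 104481 = 330473
330473 mod 36613 = 956
k ≡ 956 (mod 36613)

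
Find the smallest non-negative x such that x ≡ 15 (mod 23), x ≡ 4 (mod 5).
84

Using the Chinese Remainder Theorem:
M = product of moduli = 115
For equation 1: M_1 = 5, 5 ≡ 5 (mod 23), inverse of 5 mod 23 is 14 (check: 5 × 14 = 70 ≡ 1 (mod 23))
For equation 2: M_2 = 23, 23 ≡ 3 (mod 5), inverse of 23 mod 5 is 2 (check: 3 × 2 = 6 ≡ 1 (mod 5))
Combine: x ≡ Σ r_i×M_i×(M_i⁻¹ mod m_i) = 15×5×14 + 4×23×2 = 1050 + 184 = 1234
1234 mod 115 = 84
x ≡ 84 (mod 115)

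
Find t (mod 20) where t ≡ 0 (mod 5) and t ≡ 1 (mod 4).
M = 5 × 4 = 20. M₁ = 4, y₁ ≡ 4 (mod 5). M₂ = 5, y₂ ≡ 1 (mod 4). t = 0×4×4 + 1×5×1 ≡ 5 (mod 20)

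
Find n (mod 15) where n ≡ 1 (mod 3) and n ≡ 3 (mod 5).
M = 3 × 5 = 15. M₁ = 5, y₁ ≡ 2 (mod 3). M₂ = 3, y₂ ≡ 2 (mod 5). n = 1×5×2 + 3×3×2 ≡ 13 (mod 15)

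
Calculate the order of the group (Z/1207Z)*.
1120

Prime factorization: 1207 = 17 × 71
Using the formula φ(n) = n × Π(1 - 1/p) for each prime factor p:
φ(1207) = 1207 × (1 - 1/17) × (1 - 1/71)
φ(1207) = 1120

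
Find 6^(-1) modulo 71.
12

Using Extended Euclidean Algorithm:
gcd(6, 71) = 1
Bezout coefficients: 6 × 12 + 71 × -1 = 1
So 6 × 12 ≡ 1 (mod 71)
The inverse is 12 mod 71 = 12
Verification: 6 × 12 = 72 = 1 × 71 + 1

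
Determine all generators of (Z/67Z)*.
Primitive roots mod 67: {2, 7, 11, 12, 13, 18, 20, 28, 31, 32, 34, 41, 44, 46, 48, 50, 51, 57, 61, 63}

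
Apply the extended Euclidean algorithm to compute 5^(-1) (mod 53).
Extended GCD: 5(-21) + 53(2) = 1. So 5^(-1) ≡ 32 ≡ 32 (mod 53). Verify: 5 × 32 = 160 ≡ 1 (mod 53)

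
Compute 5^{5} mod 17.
14

Using successive squaring:
Binary expansion of 5: 101
Powers of 5 mod 17 (each is the square of the previous):
  5^1 ≡ 5 (mod 17)
  5^2 ≡ 5² = 25 ≡ 8 (mod 17)
  5^4 ≡ 8² = 64 ≡ 13 (mod 17)
5 = 4 + 1, so 5^5 = 5^4 × 5^1 ≡ 13 × 5 (mod 17)
Multiplying step by step:
  13 × 5 = 65 ≡ 14 (mod 17)
Result: 5^5 ≡ 14 (mod 17)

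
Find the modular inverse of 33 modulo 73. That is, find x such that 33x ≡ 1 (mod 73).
31

Using Extended Euclidean Algorithm:
gcd(33, 73) = 1
Bezout coefficients: 33 × 31 + 73 × -14 = 1
So 33 × 31 ≡ 1 (mod 73)
The inverse is 31 mod 73 = 31
Verification: 33 × 31 = 1023 = 14 × 73 + 1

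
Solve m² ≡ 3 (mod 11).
The square roots of 3 mod 11 are 5 and 6. Verify: 5² = 25 ≡ 3 (mod 11)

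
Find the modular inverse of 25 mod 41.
25^(-1) ≡ 23 (mod 41). Verification: 25 × 23 = 575 ≡ 1 (mod 41)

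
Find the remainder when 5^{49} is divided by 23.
By Fermat: 5^{22} ≡ 1 (mod 23). 49 = 2×22 + 5. So 5^{49} ≡ 5^{5} ≡ 20 (mod 23)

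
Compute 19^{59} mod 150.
79

Using successive squaring:
Binary expansion of 59: 111011
Powers of 19 mod 150 (each is the square of the previous):
  19^1 ≡ 19 (mod 150)
  19^2 ≡ 19² = 361 ≡ 61 (mod 150)
  19^4 ≡ 61² = 3721 ≡ 121 (mod 150)
  19^8 ≡ 121² = 14641 ≡ 91 (mod 150)
  19^16 ≡ 91² = 8281 ≡ 31 (mod 150)
  19^32 ≡ 31² = 961 ≡ 61 (mod 150)
59 = 32 + 16 + 8 + 2 + 1, so 19^59 = 19^32 × 19^16 × 19^8 × 19^2 × 19^1 ≡ 61 × 31 × 91 × 61 × 19 (mod 150)
Multiplying step by step:
  61 × 31 = 1891 ≡ 91 (mod 150)
  91 × 91 = 8281 ≡ 31 (mod 150)
  31 × 61 = 1891 ≡ 91 (mod 150)
  91 × 19 = 1729 ≡ 79 (mod 150)
Result: 19^59 ≡ 79 (mod 150)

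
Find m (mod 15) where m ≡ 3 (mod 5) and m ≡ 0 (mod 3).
M = 5 × 3 = 15. M₁ = 3, y₁ ≡ 2 (mod 5). M₂ = 5, y₂ ≡ 2 (mod 3). m = 3×3×2 + 0×5×2 ≡ 3 (mod 15)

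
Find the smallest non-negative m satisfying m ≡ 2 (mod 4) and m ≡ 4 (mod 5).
M = 4 × 5 = 20. M₁ = 5, y₁ ≡ 1 (mod 4). M₂ = 4, y₂ ≡ 4 (mod 5). m = 2×5×1 + 4×4×4 ≡ 14 (mod 20)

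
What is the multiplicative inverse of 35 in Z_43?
16

Using Extended Euclidean Algorithm:
gcd(35, 43) = 1
Bezout coefficients: 35 × 16 + 43 × -13 = 1
So 35 × 16 ≡ 1 (mod 43)
The inverse is 16 mod 43 = 16
Verification: 35 × 16 = 560 = 13 × 43 + 1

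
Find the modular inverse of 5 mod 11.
5^(-1) ≡ 9 (mod 11). Verification: 5 × 9 = 45 ≡ 1 (mod 11)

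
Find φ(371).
312

Prime factorization: 371 = 7 × 53
Using the formula φ(n) = n × Π(1 - 1/p) for each prime factor p:
φ(371) = 371 × (1 - 1/7) × (1 - 1/53)
φ(371) = 312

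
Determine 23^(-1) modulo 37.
23^(-1) ≡ 29 (mod 37). Verification: 23 × 29 = 667 ≡ 1 (mod 37)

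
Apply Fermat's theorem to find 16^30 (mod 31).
By Fermat's Little Theorem, 16^{30} ≡ 1 (mod 31) since 31 is prime and gcd(16, 31) = 1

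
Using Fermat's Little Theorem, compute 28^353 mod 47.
By Fermat: 28^{46} ≡ 1 (mod 47). 353 = 7×46 + 31. So 28^{353} ≡ 28^{31} ≡ 6 (mod 47)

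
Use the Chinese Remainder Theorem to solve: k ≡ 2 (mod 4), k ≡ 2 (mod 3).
M = 4 × 3 = 12. M₁ = 3, y₁ ≡ 3 (mod 4). M₂ = 4, y₂ ≡ 1 (mod 3). k = 2×3×3 + 2×4×1 ≡ 2 (mod 12)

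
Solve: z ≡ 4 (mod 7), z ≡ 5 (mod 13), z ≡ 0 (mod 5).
M = 7 × 13 × 5 = 455. M₁ = 65, y₁ ≡ 4 (mod 7). M₂ = 35, y₂ ≡ 3 (mod 13). M₃ = 91, y₃ ≡ 1 (mod 5). z = 4×65×4 + 5×35×3 + 0×91×1 ≡ 200 (mod 455)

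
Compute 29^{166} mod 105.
1

Using successive squaring:
Binary expansion of 166: 10100110
Powers of 29 mod 105 (each is the square of the previous):
  29^1 ≡ 29 (mod 105)
  29^2 ≡ 29² = 841 ≡ 1 (mod 105)
  29^4 ≡ 1² = 1 ≡ 1 (mod 105)
  29^8 ≡ 1² = 1 ≡ 1 (mod 105)
  29^16 ≡ 1² = 1 ≡ 1 (mod 105)
  29^32 ≡ 1² = 1 ≡ 1 (mod 105)
  29^64 ≡ 1² = 1 ≡ 1 (mod 105)
  29^128 ≡ 1² = 1 ≡ 1 (mod 105)
166 = 128 + 32 + 4 + 2, so 29^166 = 29^128 × 29^32 × 29^4 × 29^2 ≡ 1 × 1 × 1 × 1 (mod 105)
Multiplying step by step:
  1 × 1 = 1 ≡ 1 (mod 105)
  1 × 1 = 1 ≡ 1 (mod 105)
  1 × 1 = 1 ≡ 1 (mod 105)
Result: 29^166 ≡ 1 (mod 105)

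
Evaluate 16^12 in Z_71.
Using repeated squaring. 12 = 8 + 4 (binary 1100). Repeated squaring mod 71: 16^1 ≡ 16; 16^2 ≡ 16² = 256 ≡ 43; 16^4 ≡ 43² = 1849 ≡ 3; 16^8 ≡ 3² = 9 ≡ 9. Multiply: 16^12 = 16^8 × 16^4 ≡ 9 × 3 (mod 71): 9 × 3 = 27 ≡ 27. So 16^12 ≡ 27 (mod 71).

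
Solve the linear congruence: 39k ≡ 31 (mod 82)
5

Since gcd(39, 82) = 1 divides 31, a solution exists.
Multiply both sides by the inverse of 39 mod 82:
  39^(-1) mod 82 = 61
  x ≡ 61 × 31 ≡ 1891 ≡ 5 (mod 82)
Verification: 39 × 5 = 195 = 2 × 82 + 31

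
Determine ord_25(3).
Powers of 3 mod 25: 3^1≡3, 3^2≡9, 3^3≡2, 3^4≡6, 3^5≡18, 3^6≡4, 3^7≡12, 3^8≡11, 3^9≡8, 3^10≡24, 3^11≡22, 3^12≡16, 3^13≡23, 3^14≡19, 3^15≡7, 3^16≡21, 3^17≡13, 3^18≡14, 3^19≡17, 3^20≡1. Order = 20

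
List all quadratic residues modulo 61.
QRs mod 61: {1, 3, 4, 5, 9, 12, 13, 14, 15, 16, 19, 20, 22, 25, 27, 34, 36, 39, 41, 42, 45, 46, 47, 48, 49, 52, 56, 57, 58, 60}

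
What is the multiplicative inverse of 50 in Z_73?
19

Using Extended Euclidean Algorithm:
gcd(50, 73) = 1
Bezout coefficients: 50 × 19 + 73 × -13 = 1
So 50 × 19 ≡ 1 (mod 73)
The inverse is 19 mod 73 = 19
Verification: 50 × 19 = 950 = 13 × 73 + 1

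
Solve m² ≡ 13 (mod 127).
The square roots of 13 mod 127 are 34 and 93. Verify: 34² = 1156 ≡ 13 (mod 127)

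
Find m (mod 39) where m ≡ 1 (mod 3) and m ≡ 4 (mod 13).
M = 3 × 13 = 39. M₁ = 13, y₁ ≡ 1 (mod 3). M₂ = 3, y₂ ≡ 9 (mod 13). m = 1×13×1 + 4×3×9 ≡ 4 (mod 39)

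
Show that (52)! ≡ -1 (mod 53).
(52)! mod 53 = 52. Since this equals -1 (mod 53), Wilson confirms 53 is prime.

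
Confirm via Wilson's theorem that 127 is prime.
(126)! mod 127 = 126. Since this equals -1 (mod 127), Wilson confirms 127 is prime.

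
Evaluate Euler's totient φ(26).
12

Prime factorization: 26 = 2 × 13
Using the formula φ(n) = n × Π(1 - 1/p) for each prime factor p:
φ(26) = 26 × (1 - 1/2) × (1 - 1/13)
φ(26) = 12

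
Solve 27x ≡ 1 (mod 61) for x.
52

Using Extended Euclidean Algorithm:
gcd(27, 61) = 1
Bezout coefficients: 27 × -9 + 61 × 4 = 1
So 27 × -9 ≡ 1 (mod 61)
The inverse is -9 mod 61 = 52
Verification: 27 × 52 = 1404 = 23 × 61 + 1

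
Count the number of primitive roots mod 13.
Number of primitive roots mod 13 = φ(12) = 4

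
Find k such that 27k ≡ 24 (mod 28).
4

Since gcd(27, 28) = 1 divides 24, a solution exists.
Multiply both sides by the inverse of 27 mod 28:
  27^(-1) mod 28 = 27
  x ≡ 27 × 24 ≡ 648 ≡ 4 (mod 28)
Verification: 27 × 4 = 108 = 3 × 28 + 24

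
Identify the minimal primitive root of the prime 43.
p - 1 = 42 has prime divisors 2, 3, 7. h is a primitive root mod 43 iff h^(42/q) ≢ 1 (mod 43) for each such q.
h = 2: 2^21 ≡ 42, 2^14 ≡ 1, 2^6 ≡ 21 (mod 43); 2^14 ≡ 1, so not a primitive root.
h = 3: 3^21 ≡ 42, 3^14 ≡ 36, 3^6 ≡ 41 (mod 43); none is 1, so 3 has order 42 and is a primitive root.
The smallest primitive root mod 43 is g = 3.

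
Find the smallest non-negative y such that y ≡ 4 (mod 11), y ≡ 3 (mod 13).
81

Using the Chinese Remainder Theorem:
M = product of moduli = 143
For equation 1: M_1 = 13, 13 ≡ 2 (mod 11), inverse of 13 mod 11 is 6 (check: 2 × 6 = 12 ≡ 1 (mod 11))
For equation 2: M_2 = 11, 11 ≡ 11 (mod 13), inverse of 11 mod 13 is 6 (check: 11 × 6 = 66 ≡ 1 (mod 13))
Combine: y ≡ Σ r_i×M_i×(M_i⁻¹ mod m_i) = 4×13×6 + 3×11×6 = 312 + 198 = 510
510 mod 143 = 81
y ≡ 81 (mod 143)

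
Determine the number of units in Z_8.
4

Prime factorization: 8 = 2^3
Using the formula φ(n) = n × Π(1 - 1/p) for each prime factor p:
φ(8) = 8 × (1 - 1/2)
φ(8) = 4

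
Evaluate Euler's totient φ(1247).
1176

Prime factorization: 1247 = 29 × 43
Using the formula φ(n) = n × Π(1 - 1/p) for each prime factor p:
φ(1247) = 1247 × (1 - 1/29) × (1 - 1/43)
φ(1247) = 1176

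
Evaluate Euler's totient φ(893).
828

Prime factorization: 893 = 19 × 47
Using the formula φ(n) = n × Π(1 - 1/p) for each prime factor p:
φ(893) = 893 × (1 - 1/19) × (1 - 1/47)
φ(893) = 828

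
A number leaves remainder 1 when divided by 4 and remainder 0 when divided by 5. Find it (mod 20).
M = 4 × 5 = 20. M₁ = 5, y₁ ≡ 1 (mod 4). M₂ = 4, y₂ ≡ 4 (mod 5). t = 1×5×1 + 0×4×4 ≡ 5 (mod 20)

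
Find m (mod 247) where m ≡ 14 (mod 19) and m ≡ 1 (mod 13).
M = 19 × 13 = 247. M₁ = 13, y₁ ≡ 3 (mod 19). M₂ = 19, y₂ ≡ 11 (mod 13). m = 14×13×3 + 1×19×11 ≡ 14 (mod 247)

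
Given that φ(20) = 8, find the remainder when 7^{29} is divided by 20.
By Euler: 7^{8} ≡ 1 (mod 20) since gcd(7, 20) = 1. 29 = 3×8 + 5. So 7^{29} ≡ 7^{5} ≡ 7 (mod 20)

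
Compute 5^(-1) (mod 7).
3

Using Extended Euclidean Algorithm:
gcd(5, 7) = 1
Bezout coefficients: 5 × 3 + 7 × -2 = 1
So 5 × 3 ≡ 1 (mod 7)
The inverse is 3 mod 7 = 3
Verification: 5 × 3 = 15 = 2 × 7 + 1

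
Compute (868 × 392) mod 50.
6

(868 × 392) = 340256
340256 mod 50 = 6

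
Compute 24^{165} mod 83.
24

Using successive squaring:
Binary expansion of 165: 10100101
Powers of 24 mod 83 (each is the square of the previous):
  24^1 ≡ 24 (mod 83)
  24^2 ≡ 24² = 576 ≡ 78 (mod 83)
  24^4 ≡ 78² = 6084 ≡ 25 (mod 83)
  24^8 ≡ 25² = 625 ≡ 44 (mod 83)
  24^16 ≡ 44² = 1936 ≡ 27 (mod 83)
  24^32 ≡ 27² = 729 ≡ 65 (mod 83)
  24^64 ≡ 65² = 4225 ≡ 75 (mod 83)
  24^128 ≡ 75² = 5625 ≡ 64 (mod 83)
165 = 128 + 32 + 4 + 1, so 24^165 = 24^128 × 24^32 × 24^4 × 24^1 ≡ 64 × 65 × 25 × 24 (mod 83)
Multiplying step by step:
  64 × 65 = 4160 ≡ 10 (mod 83)
  10 × 25 = 250 ≡ 1 (mod 83)
  1 × 24 = 24 ≡ 24 (mod 83)
Result: 24^165 ≡ 24 (mod 83)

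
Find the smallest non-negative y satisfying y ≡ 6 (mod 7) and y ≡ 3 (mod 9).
M = 7 × 9 = 63. M₁ = 9, y₁ ≡ 4 (mod 7). M₂ = 7, y₂ ≡ 4 (mod 9). y = 6×9×4 + 3×7×4 ≡ 48 (mod 63)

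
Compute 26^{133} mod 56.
40

Using successive squaring:
Binary expansion of 133: 10000101
Powers of 26 mod 56 (each is the square of the previous):
  26^1 ≡ 26 (mod 56)
  26^2 ≡ 26² = 676 ≡ 4 (mod 56)
  26^4 ≡ 4² = 16 ≡ 16 (mod 56)
  26^8 ≡ 16² = 256 ≡ 32 (mod 56)
  26^16 ≡ 32² = 1024 ≡ 16 (mod 56)
  26^32 ≡ 16² = 256 ≡ 32 (mod 56)
  26^64 ≡ 32² = 1024 ≡ 16 (mod 56)
  26^128 ≡ 16² = 256 ≡ 32 (mod 56)
133 = 128 + 4 + 1, so 26^133 = 26^128 × 26^4 × 26^1 ≡ 32 × 16 × 26 (mod 56)
Multiplying step by step:
  32 × 16 = 512 ≡ 8 (mod 56)
  8 × 26 = 208 ≡ 40 (mod 56)
Result: 26^133 ≡ 40 (mod 56)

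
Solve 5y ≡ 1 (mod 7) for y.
3

Using Extended Euclidean Algorithm:
gcd(5, 7) = 1
Bezout coefficients: 5 × 3 + 7 × -2 = 1
So 5 × 3 ≡ 1 (mod 7)
The inverse is 3 mod 7 = 3
Verification: 5 × 3 = 15 = 2 × 7 + 1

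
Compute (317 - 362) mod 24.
3

(317 - 362) = -45
-45 mod 24 = 3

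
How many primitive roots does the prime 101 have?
Number of primitive roots mod 101 = φ(100) = 40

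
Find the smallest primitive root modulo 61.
p - 1 = 60 has prime divisors 2, 3, 5. h is a primitive root mod 61 iff h^(60/q) ≢ 1 (mod 61) for each such q.
h = 2: 2^30 ≡ 60, 2^20 ≡ 47, 2^12 ≡ 9 (mod 61); none is 1, so 2 has order 60 and is a primitive root.
The smallest primitive root mod 61 is g = 2.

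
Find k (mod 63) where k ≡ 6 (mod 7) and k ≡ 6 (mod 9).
M = 7 × 9 = 63. M₁ = 9, y₁ ≡ 4 (mod 7). M₂ = 7, y₂ ≡ 4 (mod 9). k = 6×9×4 + 6×7×4 ≡ 6 (mod 63)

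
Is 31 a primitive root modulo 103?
p - 1 = 102 has prime divisors 2, 3, 17. Check 31^(102/q) mod 103 for each: 31^(102/2) = 31^51 ≡ 102, 31^(102/3) = 31^34 ≡ 1, 31^(102/17) = 31^6 ≡ 61 (mod 103). Since 31^34 ≡ 1 (mod 103), the order of 31 divides 34 (in fact the order is 34) ≠ 102, so it is not a primitive root.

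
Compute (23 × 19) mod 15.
2

(23 × 19) = 437
437 mod 15 = 2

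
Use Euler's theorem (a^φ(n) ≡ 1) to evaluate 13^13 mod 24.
By Euler: 13^{8} ≡ 1 (mod 24) since gcd(13, 24) = 1. 13 = 1×8 + 5. So 13^{13} ≡ 13^{5} ≡ 13 (mod 24)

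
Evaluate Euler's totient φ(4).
2

Prime factorization: 4 = 2^2
Using the formula φ(n) = n × Π(1 - 1/p) for each prime factor p:
φ(4) = 4 × (1 - 1/2)
φ(4) = 2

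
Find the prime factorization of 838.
2 × 419

Divide by primes starting from smallest:
838 ÷ 2 = 419
419 ÷ 419 = 1

838 = 2 × 419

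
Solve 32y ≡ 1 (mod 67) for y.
32^(-1) ≡ 44 (mod 67). Verification: 32 × 44 = 1408 ≡ 1 (mod 67)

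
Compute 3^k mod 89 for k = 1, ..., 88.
g^1, g^2, ..., g^{88} mod 89: {3, 9, 27, 81, 65, 17, 51, 64, 14, 42, 37, 22, 66, 20, 60, 2, 6, 18, 54, 73, 41, 34, 13, 39, 28, 84, 74, 44, 43, 40, 31, 4, 12, 36, 19, 57, 82, 68, 26, 78, 56, 79, 59, 88, 86, 80, 62, 8, 24, 72, 38, 25, 75, 47, 52, 67, 23, 69, 29, 87, 83, 71, 35, 16, 48, 55, 76, 50, 61, 5, 15, 45, 46, 49, 58, 85, 77, 53, 70, 32, 7, 21, 63, 11, 33, 10, 30, 1}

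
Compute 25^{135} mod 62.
1

Using successive squaring:
Binary expansion of 135: 10000111
Powers of 25 mod 62 (each is the square of the previous):
  25^1 ≡ 25 (mod 62)
  25^2 ≡ 25² = 625 ≡ 5 (mod 62)
  25^4 ≡ 5² = 25 ≡ 25 (mod 62)
  25^8 ≡ 25² = 625 ≡ 5 (mod 62)
  25^16 ≡ 5² = 25 ≡ 25 (mod 62)
  25^32 ≡ 25² = 625 ≡ 5 (mod 62)
  25^64 ≡ 5² = 25 ≡ 25 (mod 62)
  25^128 ≡ 25² = 625 ≡ 5 (mod 62)
135 = 128 + 4 + 2 + 1, so 25^135 = 25^128 × 25^4 × 25^2 × 25^1 ≡ 5 × 25 × 5 × 25 (mod 62)
Multiplying step by step:
  5 × 25 = 125 ≡ 1 (mod 62)
  1 × 5 = 5 ≡ 5 (mod 62)
  5 × 25 = 125 ≡ 1 (mod 62)
Result: 25^135 ≡ 1 (mod 62)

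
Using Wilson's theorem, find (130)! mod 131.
By Wilson's theorem, (130)! ≡ -1 ≡ 130 (mod 131)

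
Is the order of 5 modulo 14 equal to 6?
Yes, ord_14(5) = 6.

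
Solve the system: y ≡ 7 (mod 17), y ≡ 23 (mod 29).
M = 17 × 29 = 493. M₁ = 29, y₁ ≡ 10 (mod 17). M₂ = 17, y₂ ≡ 12 (mod 29). y = 7×29×10 + 23×17×12 ≡ 313 (mod 493)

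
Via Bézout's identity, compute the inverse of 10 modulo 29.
Extended GCD: 10(3) + 29(-1) = 1. So 10^(-1) ≡ 3 ≡ 3 (mod 29). Verify: 10 × 3 = 30 ≡ 1 (mod 29)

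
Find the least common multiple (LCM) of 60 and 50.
300

First find GCD(60, 50) using the Euclidean algorithm:
60 = 1 × 50 + 10
50 = 5 × 10 + 0
GCD(60, 50) = 10

LCM formula: LCM(a, b) = (a × b) / GCD(a, b)
LCM(60, 50) = (60 × 50) / 10
LCM(60, 50) = 3000 / 10
LCM(60, 50) = 300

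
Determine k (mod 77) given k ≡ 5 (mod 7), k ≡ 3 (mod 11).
47

Using the Chinese Remainder Theorem:
M = product of moduli = 77
For equation 1: M_1 = 11, 11 ≡ 4 (mod 7), inverse of 11 mod 7 is 2 (check: 4 × 2 = 8 ≡ 1 (mod 7))
For equation 2: M_2 = 7, 7 ≡ 7 (mod 11), inverse of 7 mod 11 is 8 (check: 7 × 8 = 56 ≡ 1 (mod 11))
Combine: k ≡ Σ r_i×M_i×(M_i⁻¹ mod m_i) = 5×11×2 + 3×7×8 = 110 + 168 = 278
278 mod 77 = 47
k ≡ 47 (mod 77)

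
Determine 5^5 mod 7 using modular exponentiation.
5 = 4 + 1 (binary 101). Repeated squaring mod 7: 5^1 ≡ 5; 5^2 ≡ 5² = 25 ≡ 4; 5^4 ≡ 4² = 16 ≡ 2. Multiply: 5^5 = 5^4 × 5^1 ≡ 2 × 5 (mod 7): 2 × 5 = 10 ≡ 3. So 5^5 ≡ 3 (mod 7).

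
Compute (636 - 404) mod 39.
37

(636 - 404) = 232
232 mod 39 = 37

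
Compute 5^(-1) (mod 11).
5^(-1) ≡ 9 (mod 11). Verification: 5 × 9 = 45 ≡ 1 (mod 11)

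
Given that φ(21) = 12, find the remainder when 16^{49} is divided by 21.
By Euler: 16^{12} ≡ 1 (mod 21) since gcd(16, 21) = 1. 49 = 4×12 + 1. So 16^{49} ≡ 16^{1} ≡ 16 (mod 21)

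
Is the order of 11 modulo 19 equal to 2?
No, the actual order is 3, not 2.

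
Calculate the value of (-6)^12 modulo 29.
Using repeated squaring. (-6) ≡ 23 (mod 29). 12 = 8 + 4 (binary 1100). Repeated squaring mod 29: 23^1 ≡ 23; 23^2 ≡ 23² = 529 ≡ 7; 23^4 ≡ 7² = 49 ≡ 20; 23^8 ≡ 20² = 400 ≡ 23. Multiply: (-6)^12 ≡ 23^8 × 23^4 ≡ 23 × 20 (mod 29): 23 × 20 = 460 ≡ 25. So (-6)^12 ≡ 25 (mod 29).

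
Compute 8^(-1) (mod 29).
8^(-1) ≡ 11 (mod 29). Verification: 8 × 11 = 88 ≡ 1 (mod 29)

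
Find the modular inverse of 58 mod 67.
58^(-1) ≡ 52 (mod 67). Verification: 58 × 52 = 3016 ≡ 1 (mod 67)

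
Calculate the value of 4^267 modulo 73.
Using Fermat: 4^{72} ≡ 1 (mod 73). 267 ≡ 51 (mod 72). So 4^{267} ≡ 4^{51} ≡ 8 (mod 73)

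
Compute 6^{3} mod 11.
7

Using successive squaring:
Binary expansion of 3: 11
Powers of 6 mod 11 (each is the square of the previous):
  6^1 ≡ 6 (mod 11)
  6^2 ≡ 6² = 36 ≡ 3 (mod 11)
3 = 2 + 1, so 6^3 = 6^2 × 6^1 ≡ 3 × 6 (mod 11)
Multiplying step by step:
  3 × 6 = 18 ≡ 7 (mod 11)
Result: 6^3 ≡ 7 (mod 11)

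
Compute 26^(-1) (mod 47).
26^(-1) ≡ 38 (mod 47). Verification: 26 × 38 = 988 ≡ 1 (mod 47)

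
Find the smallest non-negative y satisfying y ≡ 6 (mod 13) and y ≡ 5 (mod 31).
M = 13 × 31 = 403. M₁ = 31, y₁ ≡ 8 (mod 13). M₂ = 13, y₂ ≡ 12 (mod 31). y = 6×31×8 + 5×13×12 ≡ 253 (mod 403)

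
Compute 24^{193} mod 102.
24

Using successive squaring:
Binary expansion of 193: 11000001
Powers of 24 mod 102 (each is the square of the previous):
  24^1 ≡ 24 (mod 102)
  24^2 ≡ 24² = 576 ≡ 66 (mod 102)
  24^4 ≡ 66² = 4356 ≡ 72 (mod 102)
  24^8 ≡ 72² = 5184 ≡ 84 (mod 102)
  24^16 ≡ 84² = 7056 ≡ 18 (mod 102)
  24^32 ≡ 18² = 324 ≡ 18 (mod 102)
  24^64 ≡ 18² = 324 ≡ 18 (mod 102)
  24^128 ≡ 18² = 324 ≡ 18 (mod 102)
193 = 128 + 64 + 1, so 24^193 = 24^128 × 24^64 × 24^1 ≡ 18 × 18 × 24 (mod 102)
Multiplying step by step:
  18 × 18 = 324 ≡ 18 (mod 102)
  18 × 24 = 432 ≡ 24 (mod 102)
Result: 24^193 ≡ 24 (mod 102)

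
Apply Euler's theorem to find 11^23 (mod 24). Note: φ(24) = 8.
By Euler: 11^{8} ≡ 1 (mod 24) since gcd(11, 24) = 1. 23 = 2×8 + 7. So 11^{23} ≡ 11^{7} ≡ 11 (mod 24)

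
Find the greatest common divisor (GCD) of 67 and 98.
1

Using the Euclidean algorithm:
67 = 0 × 98 + 67
98 = 1 × 67 + 31
67 = 2 × 31 + 5
31 = 6 × 5 + 1
5 = 5 × 1 + 0

GCD(67, 98) = 1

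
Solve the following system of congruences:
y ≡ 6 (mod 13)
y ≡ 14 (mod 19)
71

Using the Chinese Remainder Theorem:
M = product of moduli = 247
For equation 1: M_1 = 19, 19 ≡ 6 (mod 13), inverse of 19 mod 13 is 11 (check: 6 × 11 = 66 ≡ 1 (mod 13))
For equation 2: M_2 = 13, 13 ≡ 13 (mod 19), inverse of 13 mod 19 is 3 (check: 13 × 3 = 39 ≡ 1 (mod 19))
Combine: y ≡ Σ r_i×M_i×(M_i⁻¹ mod m_i) = 6×19×11 + 14×13×3 = 1254 + 546 = 1800
1800 mod 247 = 71
y ≡ 71 (mod 247)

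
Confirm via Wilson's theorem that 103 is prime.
(102)! mod 103 = 102. Since this equals -1 (mod 103), Wilson confirms 103 is prime.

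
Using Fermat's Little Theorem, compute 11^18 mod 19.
By Fermat's Little Theorem, 11^{18} ≡ 1 (mod 19) since 19 is prime and gcd(11, 19) = 1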